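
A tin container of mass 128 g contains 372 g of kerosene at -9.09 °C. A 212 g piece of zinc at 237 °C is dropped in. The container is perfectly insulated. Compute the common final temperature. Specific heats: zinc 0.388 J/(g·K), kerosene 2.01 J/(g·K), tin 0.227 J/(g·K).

Let T be the final temperature. ΣQ_i = 0:
212*0.388*(T − 237) + 372*2.01*(T − (-9.09)) + 128*0.227*(T − (-9.09)) = 0
82.26(T − 237) + 747.72(T − (-9.09)) + 29.06(T − (-9.09)) = 0
859.03 T = 12434
T = 12434 / 859.03 = 14.5 °C

T_f ≈ 14.5 °C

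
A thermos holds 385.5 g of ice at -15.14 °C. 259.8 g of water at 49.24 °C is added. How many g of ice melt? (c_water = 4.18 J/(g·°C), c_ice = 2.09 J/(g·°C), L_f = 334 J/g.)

m_melted ≈ 124 g

Water can give up m c ΔT = 259.8×4.18×49.24 = 53473 J before reaching 0 °C.
Warming the ice to 0 °C takes 385.5×2.09×15.14 = 12198 J, leaving 41275 J for melting.
Melting all 385.5 g of ice would need 385.5×334 = 128757 J.
That's not enough to melt it all — equilibrium is at 0 °C with ice remaining.
m_melted×334 = 41275  ⇒  m_melted ≈ 123.6 g.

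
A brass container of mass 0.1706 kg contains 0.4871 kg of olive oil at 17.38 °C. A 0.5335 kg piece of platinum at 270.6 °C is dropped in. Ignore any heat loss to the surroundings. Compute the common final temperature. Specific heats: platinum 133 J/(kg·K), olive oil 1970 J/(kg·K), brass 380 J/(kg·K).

T_f ≈ 33.8 °C

Setting the total heat transfer to zero:
0.5335×133×(T − 270.6) + 0.4871×1970×(T − 17.38) + 0.1706×380×(T − 17.38) = 0
70.96(T − 270.6) + 959.59(T − 17.38) + 64.83(T − 17.38) = 0
(70.96 + 959.59 + 64.83) T = 70.96×270.6 + 959.59×17.38 + 64.83×17.38
T = 37005 / 1095.4 = 33.8 °C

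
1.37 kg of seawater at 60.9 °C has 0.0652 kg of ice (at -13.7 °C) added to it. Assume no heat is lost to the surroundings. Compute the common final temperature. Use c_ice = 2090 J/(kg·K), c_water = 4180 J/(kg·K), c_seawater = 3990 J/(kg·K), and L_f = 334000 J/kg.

T_f ≈ 53.9 °C

Conservation of energy gives ΣQ = 0:
ice -13.7→0 °C: 0.0652×2090×13.7 = 1866.9; fusion: m_ice L_f = 0.0652×334000 = 21777; meltwater 0→T: 0.0652×4180×T = 272.54 T; seawater cools: 1.37×3990×(T − 60.9) = 5466.3(T − 60.9)
5738.8 T = 332898 − 23644 = 309254
T ≈ 53.89 °C — above 0 °C, consistent with complete melting.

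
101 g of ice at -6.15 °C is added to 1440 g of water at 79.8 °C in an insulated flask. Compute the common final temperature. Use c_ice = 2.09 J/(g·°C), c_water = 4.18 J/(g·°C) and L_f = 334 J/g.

T_f ≈ 69.1 °C

Taking heat into each body as positive, Σ m c ΔT = 0:
warm ice to 0 °C: 101×2.09×(0 − (-6.15)) = 1298.2
  latent heat to melt: 101×334 = 33734
  meltwater 0→T: 101×4.18×T = 422.18 T
  water: 6019.2(T − 79.8)
6441.4 T = 480332 − 35032 = 445300
T ≈ 69.13 °C. Since T > 0 °C, the all-ice-melts assumption holds.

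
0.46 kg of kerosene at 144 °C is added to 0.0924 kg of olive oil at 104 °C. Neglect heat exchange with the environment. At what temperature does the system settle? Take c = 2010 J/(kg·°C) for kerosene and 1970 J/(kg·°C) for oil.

T_f ≈ 137.4 °C

With ΣQ=0 the equilibrium temperature is the m·c-weighted mean:
T_f = (924.6*144 + 182.03*104) / (924.6 + 182.03)
    = 152073 / 1106.6 ≈ 137.42 °C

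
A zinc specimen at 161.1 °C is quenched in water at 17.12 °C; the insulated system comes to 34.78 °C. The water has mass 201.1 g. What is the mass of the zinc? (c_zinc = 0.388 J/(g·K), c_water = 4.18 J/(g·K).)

|Q_zinc| = |Q_water|:
m·0.388·(161.1 − 34.78) = 201.1·4.18·(34.78 − 17.12)
49.01 m = 14845  ⇒  m ≈ 302.9 g

m ≈ 303 g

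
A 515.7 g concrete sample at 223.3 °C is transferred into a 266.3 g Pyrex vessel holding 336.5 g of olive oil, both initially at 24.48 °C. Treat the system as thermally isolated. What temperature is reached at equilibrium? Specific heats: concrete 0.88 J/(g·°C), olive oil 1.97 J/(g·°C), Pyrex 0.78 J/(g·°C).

Net heat exchanged in the isolated system is zero:
515.7·0.88·(T − 223.3) + 336.5·1.97·(T − 24.48) + 266.3·0.78·(T − 24.48) = 0
453.82(T − 223.3) + 662.9(T − 24.48) + 207.71(T − 24.48) = 0
1324.4 T = 122650
T ≈ 92.61 °C

T_f ≈ 92.6 °C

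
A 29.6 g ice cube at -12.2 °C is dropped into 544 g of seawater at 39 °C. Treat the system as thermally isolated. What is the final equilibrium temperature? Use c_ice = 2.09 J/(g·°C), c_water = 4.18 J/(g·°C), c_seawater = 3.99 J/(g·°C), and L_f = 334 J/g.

Sum of m c ΔT and latent-heat terms is zero:
ice -12.2→0 °C: 29.6·2.09·12.2 = 754.74; latent heat to melt: 29.6·334 = 9886.4; warm the meltwater: 123.73 T; seawater: 2170.6(T − 39)
2294.3 T = 84652 − 10641 = 74011
T ≈ 32.26 °C. Since T > 0 °C, the all-ice-melts assumption holds.

T_f ≈ 32.3 °C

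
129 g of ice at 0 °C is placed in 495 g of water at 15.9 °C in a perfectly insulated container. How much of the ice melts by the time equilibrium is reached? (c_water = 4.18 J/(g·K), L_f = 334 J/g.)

Heat available from the water dropping to 0 °C: 495×4.18×15.9 = 32899 J.
Melting all 129 g of ice would need 129×334 = 43086 J.
Since 32899 < 43086 J, not all the ice melts; equilibrium is at 0 °C.
m_melt = 32899 / L_f = 98.5 g.

m_melted ≈ 98.5 g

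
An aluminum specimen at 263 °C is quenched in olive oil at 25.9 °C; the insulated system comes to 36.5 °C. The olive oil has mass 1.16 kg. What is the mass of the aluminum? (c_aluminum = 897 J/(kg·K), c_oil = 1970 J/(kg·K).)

m ≈ 0.119 kg

Heat lost by the aluminum = heat gained by the oil:
m·897·(263 − 36.5) = 1.16·1970·(36.5 − 25.9)
203170 m = 24223  ⇒  m ≈ 0.1192 kg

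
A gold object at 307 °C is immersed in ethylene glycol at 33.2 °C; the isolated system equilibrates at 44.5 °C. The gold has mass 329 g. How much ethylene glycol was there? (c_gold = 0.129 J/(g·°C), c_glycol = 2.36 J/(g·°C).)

m ≈ 418 g

Heat lost by the gold = heat gained by the glycol:
329×0.129×(307 − 44.5) = m×2.36×(44.5 − 33.2)
26.67 m = 11141  ⇒  m ≈ 417.8 g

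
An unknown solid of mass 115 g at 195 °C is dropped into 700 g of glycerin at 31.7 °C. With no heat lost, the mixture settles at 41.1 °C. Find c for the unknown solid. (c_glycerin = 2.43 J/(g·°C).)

Setting the total heat transfer to zero:
115·c·(41.1 − 195) + 700·2.43·(41.1 − 31.7) = 0
-17698 c = -15989
c = -15989/-17698 ≈ 0.9034 J/(g·°C)

c ≈ 0.903 J/(g·°C)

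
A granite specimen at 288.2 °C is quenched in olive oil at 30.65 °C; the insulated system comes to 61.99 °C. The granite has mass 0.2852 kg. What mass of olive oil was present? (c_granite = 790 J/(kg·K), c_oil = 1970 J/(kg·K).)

m ≈ 0.826 kg

Heat lost by the granite = heat gained by the oil:
0.2852·790·(288.2 − 61.99) = m·1970·(61.99 − 30.65)
61740 m = 50967  ⇒  m ≈ 0.8255 kg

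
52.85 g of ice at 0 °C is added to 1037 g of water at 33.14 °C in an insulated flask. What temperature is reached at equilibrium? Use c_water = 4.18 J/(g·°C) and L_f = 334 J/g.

Heat gained plus heat lost sum to zero:
melt ice: 52.85×334 = 17652
  meltwater 0→T: 52.85×4.18×T = 220.91 T
  water cools: 1037×4.18×(T − 33.14) = 4334.7(T − 33.14)
4555.6 T = 143651 − 17652 = 125999
T ≈ 27.66 °C — above 0 °C, consistent with complete melting.

T_f ≈ 27.7 °C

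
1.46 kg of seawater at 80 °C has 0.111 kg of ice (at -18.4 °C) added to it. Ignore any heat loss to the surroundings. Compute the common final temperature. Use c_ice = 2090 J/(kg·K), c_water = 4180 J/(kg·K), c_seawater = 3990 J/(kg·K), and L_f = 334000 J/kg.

Energy balance with sensible and latent terms:
warm ice to 0 °C: 0.111×2090×(0 − (-18.4)) = 4268.6; fusion: m_ice L_f = 0.111×334000 = 37074; meltwater 0→T: 0.111×4180×T = 463.98 T; seawater: 5825.4(T − 80)
6289.4 T = 466032 − 41343 = 424689
T ≈ 67.52 °C — above 0 °C, consistent with complete melting.

T_f ≈ 67.5 °C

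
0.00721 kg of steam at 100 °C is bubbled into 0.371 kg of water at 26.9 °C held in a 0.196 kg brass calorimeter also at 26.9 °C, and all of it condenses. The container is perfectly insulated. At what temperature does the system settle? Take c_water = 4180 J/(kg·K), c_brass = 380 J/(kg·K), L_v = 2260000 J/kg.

T_f ≈ 38.1 °C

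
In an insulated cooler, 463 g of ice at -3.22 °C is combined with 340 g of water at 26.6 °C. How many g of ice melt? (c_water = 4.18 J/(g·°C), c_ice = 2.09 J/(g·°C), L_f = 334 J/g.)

m_melted ≈ 104 g

Cooling the water to 0 °C releases 340·4.18·26.6 = 37804 J.
Warming the ice to 0 °C takes 463·2.09·3.22 = 3115.9 J, leaving 34688 J for melting.
To melt every bit of ice: 463·334 = 154642 J.
That's not enough to melt it all — equilibrium is at 0 °C with ice remaining.
Mass melted = 34688/334 ≈ 103.9 g.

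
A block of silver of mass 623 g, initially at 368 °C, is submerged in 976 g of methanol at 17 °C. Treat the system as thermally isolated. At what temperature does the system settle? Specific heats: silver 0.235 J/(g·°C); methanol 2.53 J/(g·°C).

T_f is the heat-capacity-weighted average of the initial temperatures:
T_f = (146.41·368 + 2469.3·17) / (146.41 + 2469.3)
    = 95855 / 2615.7 ≈ 36.65 °C

T_f ≈ 36.6 °C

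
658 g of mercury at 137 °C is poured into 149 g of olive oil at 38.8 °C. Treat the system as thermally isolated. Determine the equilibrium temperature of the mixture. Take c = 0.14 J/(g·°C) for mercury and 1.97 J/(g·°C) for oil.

With ΣQ=0 the equilibrium temperature is the m·c-weighted mean:
T_f = (92.12×137 + 293.53×38.8) / (92.12 + 293.53)
    = 24009 / 385.65 ≈ 62.26 °C

T_f ≈ 62.3 °C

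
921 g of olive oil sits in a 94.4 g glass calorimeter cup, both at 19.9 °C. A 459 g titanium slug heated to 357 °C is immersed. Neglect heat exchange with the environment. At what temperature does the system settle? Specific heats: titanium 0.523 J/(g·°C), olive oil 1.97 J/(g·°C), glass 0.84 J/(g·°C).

T_f is the heat-capacity-weighted average of the initial temperatures:
T_f = (240.06*357 + 1814.4*19.9 + 79.3*19.9) / (240.06 + 1814.4 + 79.3)
    = 123384 / 2133.7 ≈ 57.83 °C

T_f ≈ 57.8 °C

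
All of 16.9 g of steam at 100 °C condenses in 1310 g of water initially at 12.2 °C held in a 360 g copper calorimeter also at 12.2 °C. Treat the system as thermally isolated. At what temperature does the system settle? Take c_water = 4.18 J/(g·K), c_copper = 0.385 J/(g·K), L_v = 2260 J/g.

T_f ≈ 20.0 °C

Heat gained plus heat lost sum to zero:
latent heat released on condensation: 16.9×2260 = 38194
  condensed water 100 °C→T: 70.64(T − 100)
  water warms: 1310×4.18×(T − 12.2) = 5475.8(T − 12.2)
  copper cup: 360×0.385×(T − 12.2) = 138.6(T − 12.2)
5685 T = 38194 + 7064.2 + 68496 = 113754
T ≈ 20.01 °C (< 100 °C, so full condensation is consistent).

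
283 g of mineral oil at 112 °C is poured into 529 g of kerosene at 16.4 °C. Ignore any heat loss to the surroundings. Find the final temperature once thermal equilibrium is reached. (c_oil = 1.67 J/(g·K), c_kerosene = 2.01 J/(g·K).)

|Q_oil| = |Q_kerosene|:
283*1.67*(112 − T) = 529*2.01*(T − 16.4)
472.61(112 − T) = 1063.3(T − 16.4)
1535.9 T = 70370  ⇒  T ≈ 45.82 °C

T_f ≈ 45.8 °C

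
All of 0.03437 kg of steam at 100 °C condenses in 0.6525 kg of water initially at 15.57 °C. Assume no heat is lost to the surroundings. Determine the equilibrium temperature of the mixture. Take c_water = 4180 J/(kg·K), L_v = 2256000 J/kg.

Sum of m c ΔT and latent-heat terms is zero:
condense steam: −0.03437×2256000 = −77539
  condensed water 100 °C→T: 143.67(T − 100)
  water warms: 0.6525×4180×(T − 15.57) = 2727.4(T − 15.57)
2871.1 T = 77539 + 14367 + 42466 = 134372
T ≈ 46.80 °C — below 100 °C, confirming all the steam condensed.

T_f ≈ 46.8 °C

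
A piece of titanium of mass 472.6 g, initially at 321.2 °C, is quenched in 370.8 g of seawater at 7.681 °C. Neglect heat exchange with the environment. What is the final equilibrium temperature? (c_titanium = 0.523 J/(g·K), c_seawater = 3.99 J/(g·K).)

Heat lost by the titanium equals heat gained by the seawater:
472.6×0.523×(321.2 − T) = 370.8×3.99×(T − 7.681)
247.17(321.2 − T) = 1479.5(T − 7.681)
1726.7 T = 90755  ⇒  T ≈ 52.56 °C

T_f ≈ 52.6 °C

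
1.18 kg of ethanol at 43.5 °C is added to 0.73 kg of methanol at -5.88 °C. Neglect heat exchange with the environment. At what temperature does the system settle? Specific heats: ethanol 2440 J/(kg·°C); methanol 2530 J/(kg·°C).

T_f ≈ 24.2 °C

T_f = Σ m_i c_i T_i / Σ m_i c_i:
T_f = (2879.2·43.5 + 1846.9·(-5.88)) / (2879.2 + 1846.9)
    = 114385 / 4726.1 ≈ 24.20 °C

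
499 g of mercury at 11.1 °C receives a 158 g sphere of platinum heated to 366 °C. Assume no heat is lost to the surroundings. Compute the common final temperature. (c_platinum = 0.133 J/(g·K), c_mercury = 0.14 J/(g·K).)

Conservation of energy gives ΣQ = 0:
158*0.133*(T − 366) + 499*0.14*(T − 11.1) = 0
21.01(T − 366) + 69.86(T − 11.1) = 0
(21.01 + 69.86) T = 21.01*366 + 69.86*11.1
T = 8466.6/90.87 ≈ 93.17 °C

T_f ≈ 93.2 °C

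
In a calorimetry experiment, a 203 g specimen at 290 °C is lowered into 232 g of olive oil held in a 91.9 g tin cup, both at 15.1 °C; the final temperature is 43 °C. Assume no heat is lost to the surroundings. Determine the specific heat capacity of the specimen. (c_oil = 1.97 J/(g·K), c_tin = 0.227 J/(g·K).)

Taking heat into each body as positive, Σ m c ΔT = 0:
203·c·(43 − 290) + 232·1.97·(43 − 15.1) + 91.9·0.227·(43 − 15.1) = 0
-50141 c = -13333
c = -13333/-50141 ≈ 0.2659 J/(g·K)

c ≈ 0.266 J/(g·K)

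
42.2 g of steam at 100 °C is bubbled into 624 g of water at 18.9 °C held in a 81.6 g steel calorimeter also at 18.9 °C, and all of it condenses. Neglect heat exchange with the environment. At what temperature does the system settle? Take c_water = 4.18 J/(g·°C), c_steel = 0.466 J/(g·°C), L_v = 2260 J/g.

T_f ≈ 57.8 °C

Taking heat into each body as positive, Σ m c ΔT = 0:
condense steam: −42.2·2260 = −95372
  condensed water 100 °C→T: 176.4(T − 100)
  original water: 2608.3(T − 18.9)
  steel cup: 81.6·0.466·(T − 18.9) = 38.03(T − 18.9)
2822.7 T = 95372 + 17640 + 50016 = 163028
T ≈ 57.76 °C (< 100 °C, so full condensation is consistent).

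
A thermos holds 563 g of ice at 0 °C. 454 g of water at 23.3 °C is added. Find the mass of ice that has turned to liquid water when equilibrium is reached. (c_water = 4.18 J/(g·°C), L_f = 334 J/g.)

m_melted ≈ 132 g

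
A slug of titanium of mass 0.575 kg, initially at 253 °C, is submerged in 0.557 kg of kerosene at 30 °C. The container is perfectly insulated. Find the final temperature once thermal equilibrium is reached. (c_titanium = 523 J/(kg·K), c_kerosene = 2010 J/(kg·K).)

Heat lost by the titanium equals heat gained by the kerosene:
0.575×523×(253 − T) = 0.557×2010×(T − 30)
300.72(253 − T) = 1119.6(T − 30)
1420.3 T = 109671  ⇒  T ≈ 77.22 °C

T_f ≈ 77.2 °C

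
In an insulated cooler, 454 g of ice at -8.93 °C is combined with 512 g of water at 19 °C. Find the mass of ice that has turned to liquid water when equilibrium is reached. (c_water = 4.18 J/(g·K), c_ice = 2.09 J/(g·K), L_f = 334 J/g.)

m_melted ≈ 96.4 g

Water can give up m c ΔT = 512·4.18·19 = 40663 J before reaching 0 °C.
Warming the ice to 0 °C takes 454·2.09·8.93 = 8473.3 J, leaving 32190 J for melting.
Fully melting the ice requires m_ice L_f = 454·334 = 151636 J.
That's not enough to melt it all — equilibrium is at 0 °C with ice remaining.
m_melt = 32190 / L_f = 96.38 g.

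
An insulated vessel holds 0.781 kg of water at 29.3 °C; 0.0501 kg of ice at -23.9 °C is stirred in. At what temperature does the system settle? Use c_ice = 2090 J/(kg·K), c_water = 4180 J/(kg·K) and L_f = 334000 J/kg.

Conservation of energy gives ΣQ = 0:
warm ice to 0 °C: 0.0501×2090×(0 − (-23.9)) = 2502.5; fusion: m_ice L_f = 0.0501×334000 = 16733; meltwater 0→T: 0.0501×4180×T = 209.42 T; water cools: 0.781×4180×(T − 29.3) = 3264.6(T − 29.3)
3474 T = 95652 − 19236 = 76416
T ≈ 22.00 °C (positive, so assuming full melt was valid).

T_f ≈ 22.0 °C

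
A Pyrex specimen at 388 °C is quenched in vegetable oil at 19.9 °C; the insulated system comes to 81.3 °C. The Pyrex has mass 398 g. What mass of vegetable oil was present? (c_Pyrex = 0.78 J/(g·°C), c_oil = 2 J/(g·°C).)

Heat lost by the Pyrex = heat gained by the oil:
398·0.78·(388 − 81.3) = m·2·(81.3 − 19.9)
122.8 m = 95212  ⇒  m ≈ 775.3 g

m ≈ 775 g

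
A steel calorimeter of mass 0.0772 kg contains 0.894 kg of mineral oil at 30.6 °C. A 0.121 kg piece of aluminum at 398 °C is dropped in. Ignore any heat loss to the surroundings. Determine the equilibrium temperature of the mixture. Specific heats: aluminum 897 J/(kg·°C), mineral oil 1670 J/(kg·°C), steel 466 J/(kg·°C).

Let T be the final temperature. ΣQ_i = 0:
0.121×897×(T − 398) + 0.894×1670×(T − 30.6) + 0.0772×466×(T − 30.6) = 0
(108.54 + 1493 + 35.98) T = 108.54×398 + 1493×30.6 + 35.98×30.6
T ≈ 54.95 °C

T_f ≈ 55.0 °C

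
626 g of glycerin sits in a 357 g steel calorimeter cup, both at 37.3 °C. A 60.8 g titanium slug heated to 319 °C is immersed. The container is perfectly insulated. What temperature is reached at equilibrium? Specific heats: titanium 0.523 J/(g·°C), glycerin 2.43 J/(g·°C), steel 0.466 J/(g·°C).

T_f ≈ 42.5 °C

Taking heat into each body as positive, Σ m c ΔT = 0:
60.8×0.523×(T − 319) + 626×2.43×(T − 37.3) + 357×0.466×(T − 37.3) = 0
31.8(T − 319) + 1521.2(T − 37.3) + 166.36(T − 37.3) = 0
1719.3 T = 73089
T ≈ 42.51 °C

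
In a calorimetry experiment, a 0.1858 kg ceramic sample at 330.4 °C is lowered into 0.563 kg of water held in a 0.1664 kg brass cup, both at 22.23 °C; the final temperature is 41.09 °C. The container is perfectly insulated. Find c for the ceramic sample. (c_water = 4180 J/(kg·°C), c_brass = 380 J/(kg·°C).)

c ≈ 848 J/(kg·°C)

Setting the total heat transfer to zero:
0.1858×c×(41.09 − 330.4) + 0.563×4180×(41.09 − 22.23) + 0.1664×380×(41.09 − 22.23) = 0
-53.75 c = -45577
c = -45577/-53.75 ≈ 847.9 J/(kg·°C)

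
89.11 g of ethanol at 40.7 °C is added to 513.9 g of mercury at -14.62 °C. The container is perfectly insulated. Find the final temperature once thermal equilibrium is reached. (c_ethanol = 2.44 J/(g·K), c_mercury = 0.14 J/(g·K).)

T_f ≈ 26.9 °C

T_f is the heat-capacity-weighted average of the initial temperatures:
T_f = (217.43×40.7 + 71.95×(-14.62)) / (217.43 + 71.95)
    = 7797.5 / 289.37 ≈ 26.95 °C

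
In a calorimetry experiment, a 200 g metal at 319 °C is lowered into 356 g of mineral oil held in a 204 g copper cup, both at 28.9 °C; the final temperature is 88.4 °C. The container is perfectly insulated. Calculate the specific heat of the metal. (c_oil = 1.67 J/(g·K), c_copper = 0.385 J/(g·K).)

c ≈ 0.868 J/(g·K)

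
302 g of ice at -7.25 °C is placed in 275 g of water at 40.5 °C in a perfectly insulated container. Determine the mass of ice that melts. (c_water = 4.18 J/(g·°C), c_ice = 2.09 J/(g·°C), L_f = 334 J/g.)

Cooling the water to 0 °C releases 275×4.18×40.5 = 46555 J.
Warming the ice to 0 °C takes 302×2.09×7.25 = 4576.1 J, leaving 41979 J for melting.
Fully melting the ice requires m_ice L_f = 302×334 = 100868 J.
Since 41979 < 100868 J, not all the ice melts; equilibrium is at 0 °C.
Mass melted = 41979/334 ≈ 125.7 g.

m_melted ≈ 126 g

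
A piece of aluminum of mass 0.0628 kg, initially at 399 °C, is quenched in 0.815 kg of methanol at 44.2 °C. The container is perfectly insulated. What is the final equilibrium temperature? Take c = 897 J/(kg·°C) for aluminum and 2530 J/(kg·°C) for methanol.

T_f ≈ 53.6 °C

Set heat shed by the hot body equal to heat absorbed by the cold body:
0.0628*897*(399 − T) = 0.815*2530*(T − 44.2)
56.33(399 − T) = 2061.9(T − 44.2)
2118.3 T = 113614  ⇒  T ≈ 53.64 °C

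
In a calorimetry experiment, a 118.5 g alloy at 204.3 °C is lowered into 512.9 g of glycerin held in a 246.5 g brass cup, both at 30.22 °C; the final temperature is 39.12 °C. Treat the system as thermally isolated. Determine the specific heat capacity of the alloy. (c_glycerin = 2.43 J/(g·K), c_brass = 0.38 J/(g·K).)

c ≈ 0.609 J/(g·K)

Conservation of energy gives ΣQ = 0:
118.5×c×(39.12 − 204.3) + 512.9×2.43×(39.12 − 30.22) + 246.5×0.38×(39.12 − 30.22) = 0
-19574 c = -11926
c = -11926/-19574 ≈ 0.6093 J/(g·K)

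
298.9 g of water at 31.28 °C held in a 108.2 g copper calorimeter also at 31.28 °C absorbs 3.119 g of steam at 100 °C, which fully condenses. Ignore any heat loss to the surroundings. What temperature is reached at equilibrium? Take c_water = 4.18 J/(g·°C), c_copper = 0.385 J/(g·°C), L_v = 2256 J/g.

Setting the total heat transfer to zero:
latent heat released on condensation: 3.119·2256 = 7036.5; condensate cools 100→T: 3.119·4.18·(T − 100) = 13.04(T − 100); water warms: 298.9·4.18·(T − 31.28) = 1249.4(T − 31.28); cup: 41.66(T − 31.28)
1304.1 T = 7036.5 + 1303.7 + 40384 = 48725
T ≈ 37.36 °C (< 100 °C, so full condensation is consistent).

T_f ≈ 37.4 °C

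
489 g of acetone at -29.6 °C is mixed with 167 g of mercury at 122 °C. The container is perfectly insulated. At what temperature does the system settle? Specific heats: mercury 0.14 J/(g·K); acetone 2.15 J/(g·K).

Let T be the final temperature. ΣQ_i = 0:
167·0.14·(T − 122) + 489·2.15·(T − (-29.6)) = 0
23.38(T − 122) + 1051.3(T − (-29.6)) = 0
(23.38 + 1051.3) T = 23.38·122 + 1051.3·(-29.6)
T = -28268/1074.7 ≈ -26.30 °C

T_f ≈ -26.3 °C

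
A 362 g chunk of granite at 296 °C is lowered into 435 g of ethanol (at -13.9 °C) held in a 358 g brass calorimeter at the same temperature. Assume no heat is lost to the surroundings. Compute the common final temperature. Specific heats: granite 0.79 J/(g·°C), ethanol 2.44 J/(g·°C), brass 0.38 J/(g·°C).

T_f ≈ 45.8 °C

Taking heat into each body as positive, Σ m c ΔT = 0:
362·0.79·(T − 296) + 435·2.44·(T − (-13.9)) + 358·0.38·(T − (-13.9)) = 0
285.98(T − 296) + 1061.4(T − (-13.9)) + 136.04(T − (-13.9)) = 0
1483.4 T = 68006
T ≈ 45.84 °C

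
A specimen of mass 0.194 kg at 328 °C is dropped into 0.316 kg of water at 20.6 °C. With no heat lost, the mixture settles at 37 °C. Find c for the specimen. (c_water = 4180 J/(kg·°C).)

c ≈ 384 J/(kg·°C)

Net heat exchanged in the isolated system is zero:
0.194·c·(37 − 328) + 0.316·4180·(37 − 20.6) = 0
-56.45 c = -21662
c = -21662/-56.45 ≈ 383.7 J/(kg·°C)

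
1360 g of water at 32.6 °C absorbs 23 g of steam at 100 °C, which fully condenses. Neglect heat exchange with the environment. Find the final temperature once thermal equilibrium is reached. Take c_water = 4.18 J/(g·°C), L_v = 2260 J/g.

T_f ≈ 42.7 °C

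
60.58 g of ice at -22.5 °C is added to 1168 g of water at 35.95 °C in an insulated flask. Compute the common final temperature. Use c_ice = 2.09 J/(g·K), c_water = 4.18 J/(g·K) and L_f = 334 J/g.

T_f ≈ 29.7 °C

Conservation of energy gives ΣQ = 0:
warm ice to 0 °C: 60.58·2.09·(0 − (-22.5)) = 2848.8; latent heat to melt: 60.58·334 = 20234; meltwater 0→T: 60.58·4.18·T = 253.22 T; water cools: 1168·4.18·(T − 35.95) = 4882.2(T − 35.95)
5135.5 T = 175517 − 23082 = 152434
T ≈ 29.68 °C (positive, so assuming full melt was valid).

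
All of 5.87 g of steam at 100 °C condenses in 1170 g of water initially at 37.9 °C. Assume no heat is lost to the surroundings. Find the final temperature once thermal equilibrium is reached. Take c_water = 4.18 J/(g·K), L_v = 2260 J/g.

T_f ≈ 40.9 °C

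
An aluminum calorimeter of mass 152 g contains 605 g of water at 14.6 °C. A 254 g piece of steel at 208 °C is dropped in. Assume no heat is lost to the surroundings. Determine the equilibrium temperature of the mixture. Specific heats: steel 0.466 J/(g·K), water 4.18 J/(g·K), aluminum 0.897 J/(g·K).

Net heat exchanged in the isolated system is zero:
254·0.466·(T − 208) + 605·4.18·(T − 14.6) + 152·0.897·(T − 14.6) = 0
118.36(T − 208) + 2528.9(T − 14.6) + 136.34(T − 14.6) = 0
2783.6 T = 63532
T ≈ 22.82 °C

T_f ≈ 22.8 °C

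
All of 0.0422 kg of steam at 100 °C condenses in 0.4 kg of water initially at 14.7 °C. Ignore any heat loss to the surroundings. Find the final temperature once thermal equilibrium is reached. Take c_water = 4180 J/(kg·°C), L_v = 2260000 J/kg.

T_f ≈ 74.4 °C

Energy balance with sensible and latent terms:
latent heat released on condensation: 0.0422·2260000 = 95372; condensed water 100 °C→T: 176.4(T − 100); original water: 1672(T − 14.7)
1848.4 T = 95372 + 17640 + 24578 = 137590
T ≈ 74.44 °C — below 100 °C, confirming all the steam condensed.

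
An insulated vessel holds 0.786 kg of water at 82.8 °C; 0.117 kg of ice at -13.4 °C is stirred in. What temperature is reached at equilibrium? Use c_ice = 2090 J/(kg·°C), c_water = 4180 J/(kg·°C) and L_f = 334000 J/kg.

T_f ≈ 60.9 °C

Heat gained plus heat lost sum to zero:
ice -13.4→0 °C: 0.117×2090×13.4 = 3276.7; melt ice: 0.117×334000 = 39078; warm the meltwater: 489.06 T; water cools: 0.786×4180×(T − 82.8) = 3285.5(T − 82.8)
3774.5 T = 272038 − 42355 = 229683
T ≈ 60.85 °C (positive, so assuming full melt was valid).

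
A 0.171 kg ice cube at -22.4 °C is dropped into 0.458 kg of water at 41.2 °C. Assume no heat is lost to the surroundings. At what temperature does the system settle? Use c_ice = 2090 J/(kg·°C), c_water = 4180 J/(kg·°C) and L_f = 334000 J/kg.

T_f ≈ 5.2 °C

Setting the total heat transfer to zero:
ice -22.4→0 °C: 0.171×2090×22.4 = 8005.5
  melt ice: 0.171×334000 = 57114
  meltwater 0→T: 0.171×4180×T = 714.78 T
  water: 1914.4(T − 41.2)
2629.2 T = 78875 − 65120 = 13755
T ≈ 5.23 °C (positive, so assuming full melt was valid).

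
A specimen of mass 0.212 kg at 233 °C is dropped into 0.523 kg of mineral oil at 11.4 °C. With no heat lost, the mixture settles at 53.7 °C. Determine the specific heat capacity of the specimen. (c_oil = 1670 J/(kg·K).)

c ≈ 972 J/(kg·K)

m_s c (T_s − T_f) = m_oil c_oil (T_f − T_0):
0.212×c×(233 − 53.7) = 0.523×1670×(53.7 − 11.4)
38.01 c = 36945  ⇒  c ≈ 971.9 J/(kg·K)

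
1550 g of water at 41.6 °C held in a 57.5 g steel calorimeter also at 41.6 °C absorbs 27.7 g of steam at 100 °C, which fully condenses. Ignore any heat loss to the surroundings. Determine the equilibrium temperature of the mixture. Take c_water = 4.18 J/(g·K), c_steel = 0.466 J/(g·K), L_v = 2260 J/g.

T_f ≈ 52.1 °C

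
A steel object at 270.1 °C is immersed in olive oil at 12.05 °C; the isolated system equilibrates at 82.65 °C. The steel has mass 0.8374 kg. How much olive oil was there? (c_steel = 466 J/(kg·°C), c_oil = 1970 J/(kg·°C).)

Energy conservation, ΣQ = 0:
0.8374·466·(82.65 − 270.1) + m·1970·(82.65 − 12.05) = 0
139082 m = 73148
m = 73148/139082 ≈ 0.5259 kg

m ≈ 0.526 kg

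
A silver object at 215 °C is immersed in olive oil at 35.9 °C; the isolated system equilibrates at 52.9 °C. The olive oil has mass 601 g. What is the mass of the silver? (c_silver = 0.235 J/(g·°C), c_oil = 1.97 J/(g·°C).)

Heat lost by the silver = heat gained by the oil:
m×0.235×(215 − 52.9) = 601×1.97×(52.9 − 35.9)
38.09 m = 20127  ⇒  m ≈ 528.4 g

m ≈ 528 g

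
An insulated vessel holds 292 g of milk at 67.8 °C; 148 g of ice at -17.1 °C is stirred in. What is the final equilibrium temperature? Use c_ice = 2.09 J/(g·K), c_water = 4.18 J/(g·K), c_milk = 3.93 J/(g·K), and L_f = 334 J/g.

T_f ≈ 13.1 °C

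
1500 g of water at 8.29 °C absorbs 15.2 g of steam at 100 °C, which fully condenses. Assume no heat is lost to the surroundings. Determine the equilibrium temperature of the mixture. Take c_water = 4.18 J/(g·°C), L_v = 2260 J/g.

T_f ≈ 14.6 °C

Let T be the final temperature. ΣQ_i = 0:
latent heat released on condensation: 15.2×2260 = 34352; condensate cools 100→T: 15.2×4.18×(T − 100) = 63.54(T − 100); original water: 6270(T − 8.29)
6333.5 T = 34352 + 6353.6 + 51978 = 92684
T ≈ 14.63 °C — below 100 °C, confirming all the steam condensed.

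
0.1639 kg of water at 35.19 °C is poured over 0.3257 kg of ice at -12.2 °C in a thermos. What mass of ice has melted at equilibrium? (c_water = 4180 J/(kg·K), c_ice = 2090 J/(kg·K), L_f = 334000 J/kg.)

Cooling the water to 0 °C releases 0.1639×4180×35.19 = 24109 J.
Of that, 0.3257×2090×12.2 = 8304.7 J goes to bring the ice to 0 °C, leaving 15804 J.
Fully melting the ice requires m_ice L_f = 0.3257×334000 = 108784 J.
That's not enough to melt it all — equilibrium is at 0 °C with ice remaining.
m_melt = 15804 / L_f = 0.04732 kg.

m_melted ≈ 0.0473 kg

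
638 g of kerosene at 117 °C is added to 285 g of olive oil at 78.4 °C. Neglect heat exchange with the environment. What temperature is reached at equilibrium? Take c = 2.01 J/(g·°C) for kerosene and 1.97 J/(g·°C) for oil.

Setting the total heat transfer to zero:
638×2.01×(T − 117) + 285×1.97×(T − 78.4) = 0
1282.4(T − 117) + 561.45(T − 78.4) = 0
1843.8 T = 194056
T = 194056 / 1843.8 = 105 °C

T_f ≈ 105.2 °C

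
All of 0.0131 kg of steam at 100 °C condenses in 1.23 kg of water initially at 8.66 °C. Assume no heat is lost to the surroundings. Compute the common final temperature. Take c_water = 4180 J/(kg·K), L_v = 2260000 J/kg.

T_f ≈ 15.3 °C

Heat gained plus heat lost sum to zero:
steam→water at 100 °C releases m L_v = 0.0131·2260000 = 29606
  condensed water 100 °C→T: 54.76(T − 100)
  water warms: 1.23·4180·(T − 8.66) = 5141.4(T − 8.66)
5196.2 T = 29606 + 5475.8 + 44525 = 79606
T ≈ 15.32 °C — below 100 °C, confirming all the steam condensed.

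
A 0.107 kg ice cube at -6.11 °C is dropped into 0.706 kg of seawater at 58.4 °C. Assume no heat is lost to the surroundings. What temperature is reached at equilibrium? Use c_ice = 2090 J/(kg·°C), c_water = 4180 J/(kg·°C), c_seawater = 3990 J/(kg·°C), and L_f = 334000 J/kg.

Net heat exchanged in the isolated system is zero:
ice -6.11→0 °C: 0.107×2090×6.11 = 1366.4
  melt ice: 0.107×334000 = 35738
  warm the meltwater: 447.26 T
  seawater cools: 0.706×3990×(T − 58.4) = 2816.9(T − 58.4)
3264.2 T = 164509 − 37104 = 127405
T ≈ 39.03 °C (positive, so assuming full melt was valid).

T_f ≈ 39.0 °C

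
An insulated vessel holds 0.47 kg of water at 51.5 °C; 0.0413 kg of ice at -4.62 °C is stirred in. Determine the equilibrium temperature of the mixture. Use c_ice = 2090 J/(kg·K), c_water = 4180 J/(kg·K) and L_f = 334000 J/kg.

T_f ≈ 40.7 °C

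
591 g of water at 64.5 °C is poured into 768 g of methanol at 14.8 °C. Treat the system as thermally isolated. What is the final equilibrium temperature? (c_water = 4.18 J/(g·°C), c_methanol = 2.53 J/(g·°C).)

Conservation of energy gives ΣQ = 0:
591×4.18×(T − 64.5) + 768×2.53×(T − 14.8) = 0
2470.4(T − 64.5) + 1943(T − 14.8) = 0
(2470.4 + 1943) T = 2470.4×64.5 + 1943×14.8
T ≈ 42.62 °C

T_f ≈ 42.6 °C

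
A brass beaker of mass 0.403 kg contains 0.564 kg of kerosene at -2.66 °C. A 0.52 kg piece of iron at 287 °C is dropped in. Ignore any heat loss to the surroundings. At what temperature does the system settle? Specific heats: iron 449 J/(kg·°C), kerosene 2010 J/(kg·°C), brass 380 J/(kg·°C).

T_f ≈ 41.8 °C

T_f = Σ m_i c_i T_i / Σ m_i c_i:
T_f = (233.48×287 + 1133.6×(-2.66) + 153.14×(-2.66)) / (233.48 + 1133.6 + 153.14)
    = 63586 / 1520.3 ≈ 41.83 °C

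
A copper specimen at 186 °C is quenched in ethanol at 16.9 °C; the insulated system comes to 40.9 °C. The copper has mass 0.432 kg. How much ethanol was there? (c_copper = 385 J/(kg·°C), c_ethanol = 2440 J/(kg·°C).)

|Q_copper| = |Q_ethanol|:
0.432·385·(186 − 40.9) = m·2440·(40.9 − 16.9)
58560 m = 24133  ⇒  m ≈ 0.4121 kg

m ≈ 0.412 kg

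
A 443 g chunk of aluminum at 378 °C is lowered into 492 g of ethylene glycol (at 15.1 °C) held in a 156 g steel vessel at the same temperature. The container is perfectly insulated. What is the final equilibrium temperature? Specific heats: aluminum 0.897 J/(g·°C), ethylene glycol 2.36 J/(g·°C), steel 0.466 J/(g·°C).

T_f is the heat-capacity-weighted average of the initial temperatures:
T_f = (397.37×378 + 1161.1×15.1 + 72.7×15.1) / (397.37 + 1161.1 + 72.7)
    = 168837 / 1631.2 ≈ 103.51 °C

T_f ≈ 103.5 °C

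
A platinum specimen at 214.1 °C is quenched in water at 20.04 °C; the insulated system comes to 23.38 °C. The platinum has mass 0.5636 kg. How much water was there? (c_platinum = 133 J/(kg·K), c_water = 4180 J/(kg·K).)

m ≈ 1.02 kg

Taking heat into each body as positive, Σ m c ΔT = 0:
0.5636×133×(23.38 − 214.1) + m×4180×(23.38 − 20.04) = 0
13961 m = 14296
m = 14296/13961 ≈ 1.024 kg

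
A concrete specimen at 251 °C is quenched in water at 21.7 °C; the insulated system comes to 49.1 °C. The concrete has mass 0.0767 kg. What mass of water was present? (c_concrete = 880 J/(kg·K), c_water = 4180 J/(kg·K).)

m ≈ 0.119 kg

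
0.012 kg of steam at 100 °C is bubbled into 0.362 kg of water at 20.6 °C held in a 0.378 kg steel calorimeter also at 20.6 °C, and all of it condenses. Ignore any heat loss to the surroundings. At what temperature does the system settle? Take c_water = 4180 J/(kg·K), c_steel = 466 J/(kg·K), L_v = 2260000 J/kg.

Net heat exchanged in the isolated system is zero:
latent heat released on condensation: 0.012·2260000 = 27120
  condensed water 100 °C→T: 50.16(T − 100)
  original water: 1513.2(T − 20.6)
  steel cup: 0.378·466·(T − 20.6) = 176.15(T − 20.6)
1739.5 T = 27120 + 5016 + 34800 = 66936
T ≈ 38.48 °C, under the boiling point, so the assumption holds.

T_f ≈ 38.5 °C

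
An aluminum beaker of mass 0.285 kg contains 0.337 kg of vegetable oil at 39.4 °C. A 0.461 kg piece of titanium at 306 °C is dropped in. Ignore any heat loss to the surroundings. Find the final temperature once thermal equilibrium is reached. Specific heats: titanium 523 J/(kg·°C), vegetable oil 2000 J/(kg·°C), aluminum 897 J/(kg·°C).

Heat gained plus heat lost sum to zero:
0.461×523×(T − 306) + 0.337×2000×(T − 39.4) + 0.285×897×(T − 39.4) = 0
241.1(T − 306) + 674(T − 39.4) + 255.64(T − 39.4) = 0
(241.1 + 674 + 255.64) T = 241.1×306 + 674×39.4 + 255.64×39.4
T = 110406 / 1170.7 = 94.3 °C

T_f ≈ 94.3 °C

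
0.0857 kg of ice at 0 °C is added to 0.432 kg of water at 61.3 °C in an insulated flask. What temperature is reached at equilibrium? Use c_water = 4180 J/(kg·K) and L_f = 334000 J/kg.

T_f ≈ 37.9 °C

Setting the total heat transfer to zero:
fusion: m_ice L_f = 0.0857·334000 = 28624
  meltwater 0→T: 0.0857·4180·T = 358.23 T
  water cools: 0.432·4180·(T − 61.3) = 1805.8(T − 61.3)
2164 T = 110693 − 28624 = 82069
T ≈ 37.93 °C. Since T > 0 °C, the all-ice-melts assumption holds.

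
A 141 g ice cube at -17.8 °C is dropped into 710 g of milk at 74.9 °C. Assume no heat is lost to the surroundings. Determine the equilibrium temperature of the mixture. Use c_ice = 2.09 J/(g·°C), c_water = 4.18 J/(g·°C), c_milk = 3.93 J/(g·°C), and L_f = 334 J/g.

Energy balance with sensible and latent terms:
warm ice to 0 °C: 141·2.09·(0 − (-17.8)) = 5245.5; melt ice: 141·334 = 47094; warm the meltwater: 589.38 T; milk: 2790.3(T − 74.9)
3379.7 T = 208993 − 52339 = 156654
T ≈ 46.35 °C. Since T > 0 °C, the all-ice-melts assumption holds.

T_f ≈ 46.4 °C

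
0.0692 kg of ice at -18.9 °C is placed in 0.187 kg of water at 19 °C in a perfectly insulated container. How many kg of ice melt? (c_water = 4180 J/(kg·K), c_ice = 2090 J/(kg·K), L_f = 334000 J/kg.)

m_melted ≈ 0.0363 kg

Heat available from the water dropping to 0 °C: 0.187×4180×19 = 14852 J.
Of that, 0.0692×2090×18.9 = 2733.5 J goes to bring the ice to 0 °C, leaving 12118 J.
Fully melting the ice requires m_ice L_f = 0.0692×334000 = 23113 J.
That's not enough to melt it all — equilibrium is at 0 °C with ice remaining.
Mass melted = 12118/334000 ≈ 0.03628 kg.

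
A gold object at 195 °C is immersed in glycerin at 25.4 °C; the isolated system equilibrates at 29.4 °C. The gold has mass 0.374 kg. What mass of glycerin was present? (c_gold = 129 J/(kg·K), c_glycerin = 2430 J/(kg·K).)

m ≈ 0.822 kg

|Q_gold| = |Q_glycerin|:
0.374×129×(195 − 29.4) = m×2430×(29.4 − 25.4)
9720 m = 7989.5  ⇒  m ≈ 0.822 kg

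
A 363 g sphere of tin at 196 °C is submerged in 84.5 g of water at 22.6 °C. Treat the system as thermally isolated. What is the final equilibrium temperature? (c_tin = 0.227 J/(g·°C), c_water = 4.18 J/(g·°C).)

Heat gained plus heat lost sum to zero:
363×0.227×(T − 196) + 84.5×4.18×(T − 22.6) = 0
82.4(T − 196) + 353.21(T − 22.6) = 0
435.61 T = 24133
T ≈ 55.40 °C

T_f ≈ 55.4 °C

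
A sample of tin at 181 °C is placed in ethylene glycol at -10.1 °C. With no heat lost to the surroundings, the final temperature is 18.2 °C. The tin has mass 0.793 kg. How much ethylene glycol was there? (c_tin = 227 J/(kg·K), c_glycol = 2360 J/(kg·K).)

m ≈ 0.439 kg

Taking heat into each body as positive, Σ m c ΔT = 0:
0.793·227·(18.2 − 181) + m·2360·(18.2 − (-10.1)) = 0
66788 m = 29306
m = 29306/66788 ≈ 0.4388 kg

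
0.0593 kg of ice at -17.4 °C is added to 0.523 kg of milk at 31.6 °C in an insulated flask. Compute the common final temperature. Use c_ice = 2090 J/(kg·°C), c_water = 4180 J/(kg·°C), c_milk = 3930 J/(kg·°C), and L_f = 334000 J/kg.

Net heat exchanged in the isolated system is zero:
ice -17.4→0 °C: 0.0593·2090·17.4 = 2156.5; latent heat to melt: 0.0593·334000 = 19806; meltwater 0→T: 0.0593·4180·T = 247.87 T; milk cools: 0.523·3930·(T − 31.6) = 2055.4(T − 31.6)
2303.3 T = 64950 − 21963 = 42988
T ≈ 18.66 °C (positive, so assuming full melt was valid).

T_f ≈ 18.7 °C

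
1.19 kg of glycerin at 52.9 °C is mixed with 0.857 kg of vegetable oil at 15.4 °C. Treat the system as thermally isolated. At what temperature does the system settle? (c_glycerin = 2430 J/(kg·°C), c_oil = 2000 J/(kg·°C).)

T_f ≈ 38.9 °C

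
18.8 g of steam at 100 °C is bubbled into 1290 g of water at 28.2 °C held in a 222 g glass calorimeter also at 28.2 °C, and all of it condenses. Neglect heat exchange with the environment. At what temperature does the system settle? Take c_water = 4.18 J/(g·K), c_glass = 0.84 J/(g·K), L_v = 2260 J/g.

Energy conservation, ΣQ = 0:
latent heat released on condensation: 18.8·2260 = 42488; condensate cools 100→T: 18.8·4.18·(T − 100) = 78.58(T − 100); water warms: 1290·4.18·(T − 28.2) = 5392.2(T − 28.2); cup: 186.48(T − 28.2)
5657.3 T = 42488 + 7858.4 + 157319 = 207665
T ≈ 36.71 °C, under the boiling point, so the assumption holds.

T_f ≈ 36.7 °C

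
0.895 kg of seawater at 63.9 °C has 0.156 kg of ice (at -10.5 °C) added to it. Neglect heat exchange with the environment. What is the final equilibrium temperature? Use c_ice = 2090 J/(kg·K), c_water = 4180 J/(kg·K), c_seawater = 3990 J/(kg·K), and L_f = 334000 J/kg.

T_f ≈ 40.9 °C

Sum of m c ΔT and latent-heat terms is zero:
ice -10.5→0 °C: 0.156·2090·10.5 = 3423.4
  latent heat to melt: 0.156·334000 = 52104
  meltwater 0→T: 0.156·4180·T = 652.08 T
  seawater: 3571.1(T − 63.9)
4223.1 T = 228190 − 55527 = 172663
T ≈ 40.89 °C — above 0 °C, consistent with complete melting.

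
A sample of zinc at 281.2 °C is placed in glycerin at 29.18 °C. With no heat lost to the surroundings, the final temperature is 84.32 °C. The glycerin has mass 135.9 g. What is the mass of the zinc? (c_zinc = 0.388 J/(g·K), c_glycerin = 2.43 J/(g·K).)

Conservation of energy gives ΣQ = 0:
m×0.388×(84.32 − 281.2) + 135.9×2.43×(84.32 − 29.18) = 0
-76.39 m = -18209
m = -18209/-76.39 ≈ 238.4 g

m ≈ 238 g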